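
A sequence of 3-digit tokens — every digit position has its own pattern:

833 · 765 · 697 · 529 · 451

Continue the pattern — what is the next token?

383

First digit: −1 each step, mod 10, so 8, 7, 6, 5, 4 → 3.
Second digit goes 3, 6, 9, 2, 5 → 8 (+3 each step, mod 10).
Third digit: +2 each step, mod 10, so 3, 5, 7, 9, 1 → 3.
Putting it together: 383.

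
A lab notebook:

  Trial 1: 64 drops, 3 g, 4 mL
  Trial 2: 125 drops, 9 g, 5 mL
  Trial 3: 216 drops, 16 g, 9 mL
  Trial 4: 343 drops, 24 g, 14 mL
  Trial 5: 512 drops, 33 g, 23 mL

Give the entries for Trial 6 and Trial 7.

Drops: perfect cubes: 4³, 5³, 6³, …, so 64, 125, 216, 343, 512 → 729 → 1000.
G goes 3, 9, 16, 24, 33 → 43 → 54 (differences are 6, 7, 8, … (increasing by 1 each time)).
ML: 4, 5, 9, 14, 23 → 37 → 60 (each term is the sum of the two before it).
So the next two records are 729 drops, 43 g, 37 mL and 1000 drops, 54 g, 60 mL.

729 drops, 43 g, 37 mL; 1000 drops, 54 g, 60 mL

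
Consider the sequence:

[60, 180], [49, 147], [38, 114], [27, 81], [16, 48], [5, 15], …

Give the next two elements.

First slot: −11 each step, so 60, 49, 38, 27, 16, 5 → -6 → -17.
For the second slot, always 3 × the first slot: 180, 147, 114, 81, 48, 15 → -18 → -51.
Putting the parts together: [-6, -18] and then [-17, -51].

[-6, -18], [-17, -51]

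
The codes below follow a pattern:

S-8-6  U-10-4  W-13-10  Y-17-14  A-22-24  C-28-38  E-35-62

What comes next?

G-43-100

Letter: S, U, W, Y, A, C, E → G (letters move forward 2 places in the alphabet, wrapping Z→A).
For the second component, differences are 2, 3, 4, … (increasing by 1 each time): 8, 10, 13, 17, 22, 28, 35 → 43.
Third component goes 6, 4, 10, 14, 24, 38, 62 → 100 (each term is the sum of the two before it).
Combining the parts gives G-43-100.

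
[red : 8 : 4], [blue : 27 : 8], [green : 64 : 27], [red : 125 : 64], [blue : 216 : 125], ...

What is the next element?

Colour: red, blue, green, red, blue → green (repeats red → blue → green).
Second value goes 8, 27, 64, 125, 216 → 343 (perfect cubes: 2³, 3³, 4³, …).
For the third value, always the previous value of the second value: 4, 8, 27, 64, 125 → 216.
Putting it together: [green : 343 : 216].

[green : 343 : 216]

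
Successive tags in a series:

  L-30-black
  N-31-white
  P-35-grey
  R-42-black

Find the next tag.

T-52-white

Letter goes L, N, P, R → T (letters move forward 2 places in the alphabet).
Second component: differences are 1, 4, 7, … (increasing by 3 each time), so 30, 31, 35, 42 → 52.
Shade goes black, white, grey, black → white (repeats black → white → grey).
Combining the parts gives T-52-white.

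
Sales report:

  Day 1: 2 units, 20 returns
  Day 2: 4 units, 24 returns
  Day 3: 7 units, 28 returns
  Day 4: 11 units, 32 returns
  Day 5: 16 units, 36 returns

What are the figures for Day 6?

22 units, 40 returns

Units: 2, 4, 7, 11, 16 → 22 (differences are 2, 3, 4, … (increasing by 1 each time)).
Returns goes 20, 24, 28, 32, 36 → 40 (+4 each step).
Putting it together: 22 units, 40 returns.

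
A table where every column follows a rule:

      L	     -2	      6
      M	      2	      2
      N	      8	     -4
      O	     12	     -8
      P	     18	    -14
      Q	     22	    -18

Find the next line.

Letter: letters move forward 1 place in the alphabet; L, M, N, O, P, Q → R.
Second component: -2, 2, 8, 12, 18, 22 → 28 (alternating steps +4, +6, +4, +6, …).
For the third component, together with the second component always sums to 4: 6, 2, -4, -8, -14, -18 → -24.
So the next line is R  28  -24.

R  28  -24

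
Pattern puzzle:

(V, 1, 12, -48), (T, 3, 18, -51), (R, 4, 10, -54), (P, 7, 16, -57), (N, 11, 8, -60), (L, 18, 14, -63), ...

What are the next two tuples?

Letter: letters move back 2 places in the alphabet, so V, T, R, P, N, L → J → H.
Second component: each term is the sum of the two before it; 1, 3, 4, 7, 11, 18 → 29 → 47.
For the third component, alternating steps +6, −8, +6, −8, …: 12, 18, 10, 16, 8, 14 → 6 → 12.
Fourth component — −3 each step: -48, -51, -54, -57, -60, -63 → -66 → -69.
Putting the parts together: (J, 29, 6, -66) and then (H, 47, 12, -69).

(J, 29, 6, -66), (H, 47, 12, -69)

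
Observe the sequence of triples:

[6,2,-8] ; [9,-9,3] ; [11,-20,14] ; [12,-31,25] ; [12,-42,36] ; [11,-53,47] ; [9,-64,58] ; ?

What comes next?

[6,-75,69]

First part: differences are 3, 2, 1, … (decreasing by 1 each time); 6, 9, 11, 12, 12, 11, 9 → 6.
Second part: −11 each step; 2, -9, -20, -31, -42, -53, -64 → -75.
Third part — +11 each step: -8, 3, 14, 25, 36, 47, 58 → 69.
Combining the parts gives [6,-75,69].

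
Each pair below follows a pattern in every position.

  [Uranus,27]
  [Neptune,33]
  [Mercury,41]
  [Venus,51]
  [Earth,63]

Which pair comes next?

[Mars,77]

Planet — runs through the planets Mercury→Neptune: Uranus, Neptune, Mercury, Venus, Earth → Mars.
Second value goes 27, 33, 41, 51, 63 → 77 (differences are 6, 8, 10, … (increasing by 2 each time)).
Putting it together: [Mars,77].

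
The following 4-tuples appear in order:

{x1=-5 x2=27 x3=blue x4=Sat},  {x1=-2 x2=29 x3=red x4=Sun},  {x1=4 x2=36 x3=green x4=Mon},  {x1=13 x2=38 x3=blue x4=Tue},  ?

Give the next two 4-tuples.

{x1=25 x2=45 x3=red x4=Wed}, {x1=40 x2=47 x3=green x4=Thu}

X1 goes -5, -2, 4, 13 → 25 → 40 (differences are 3, 6, 9, … (increasing by 3 each time)).
X2 goes 27, 29, 36, 38 → 45 → 47 (alternating steps +2, +7, +2, +7, …).
X3: blue, red, green, blue → red → green (repeats blue → red → green).
X4: runs through the weekdays Mon→Sun; Sat, Sun, Mon, Tue → Wed → Thu.
So the next two 4-tuples are {x1=25 x2=45 x3=red x4=Wed} and {x1=40 x2=47 x3=green x4=Thu}.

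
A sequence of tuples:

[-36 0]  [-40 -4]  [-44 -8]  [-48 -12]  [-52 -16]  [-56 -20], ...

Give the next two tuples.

[-60 -24], [-64 -28]

First entry: −4 each step, so -36, -40, -44, -48, -52, -56 → -60 → -64.
Second entry goes 0, -4, -8, -12, -16, -20 → -24 → -28 (−4 each step).
Putting the parts together: [-60 -24] and then [-64 -28].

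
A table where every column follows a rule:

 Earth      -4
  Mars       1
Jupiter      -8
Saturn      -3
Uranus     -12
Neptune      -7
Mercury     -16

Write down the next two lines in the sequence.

Planet — runs through the planets Mercury→Neptune: Earth, Mars, Jupiter, Saturn, Uranus, Neptune, Mercury → Venus → Earth.
Second component: -4, 1, -8, -3, -12, -7, -16 → -11 → -20 (alternating steps +5, −9, +5, −9, …).
Putting the parts together: Venus  -11 and then Earth  -20.

Venus  -11; Earth  -20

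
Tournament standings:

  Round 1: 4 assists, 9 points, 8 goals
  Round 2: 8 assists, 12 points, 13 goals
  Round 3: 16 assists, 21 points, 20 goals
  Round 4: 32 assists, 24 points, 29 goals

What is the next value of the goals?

Goals: differences are 5, 7, 9, … (increasing by 2 each time), so 8, 13, 20, 29 → 40.

40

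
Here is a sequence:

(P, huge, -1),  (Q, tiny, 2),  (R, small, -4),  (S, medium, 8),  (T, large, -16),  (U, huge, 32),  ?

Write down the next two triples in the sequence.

Letter: P, Q, R, S, T, U → V → W (letters move forward 1 place in the alphabet).
Size: repeats huge → tiny → small → medium → large, so huge, tiny, small, medium, large, huge → tiny → small.
Third coordinate: -1, 2, -4, 8, -16, 32 → -64 → 128 (×(-2) each step).
So the next two triples are (V, tiny, -64) and (W, small, 128).

(V, tiny, -64), (W, small, 128)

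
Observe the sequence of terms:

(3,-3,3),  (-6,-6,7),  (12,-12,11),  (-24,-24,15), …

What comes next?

For the first entry, ×(-2) each step: 3, -6, 12, -24 → 48.
Second entry: -3, -6, -12, -24 → -48 (×2 each step).
Third entry goes 3, 7, 11, 15 → 19 (+4 each step).
Combining the parts gives (48,-48,19).

(48,-48,19)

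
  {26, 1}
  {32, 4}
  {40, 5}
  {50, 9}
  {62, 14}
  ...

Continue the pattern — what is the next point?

First entry: 26, 32, 40, 50, 62 → 76 (differences are 6, 8, 10, … (increasing by 2 each time)).
Second entry: each term is the sum of the two before it, so 1, 4, 5, 9, 14 → 23.
Combining the parts gives {76, 23}.

{76, 23}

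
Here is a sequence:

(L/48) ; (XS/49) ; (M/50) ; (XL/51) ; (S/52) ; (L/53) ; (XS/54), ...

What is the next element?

(M/55)

Size — repeats L → XS → M → XL → S: L, XS, M, XL, S, L, XS → M.
Second entry: 48, 49, 50, 51, 52, 53, 54 → 55 (+1 each step).
So the next element is (M/55).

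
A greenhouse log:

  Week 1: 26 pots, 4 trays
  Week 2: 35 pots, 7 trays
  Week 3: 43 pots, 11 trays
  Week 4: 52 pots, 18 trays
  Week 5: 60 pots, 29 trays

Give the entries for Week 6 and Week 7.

69 pots, 47 trays; 77 pots, 76 trays

Pots — alternating steps +9, +8, +9, +8, …: 26, 35, 43, 52, 60 → 69 → 77.
Trays: each term is the sum of the two before it, so 4, 7, 11, 18, 29 → 47 → 76.
Putting the parts together: 69 pots, 47 trays and then 77 pots, 76 trays.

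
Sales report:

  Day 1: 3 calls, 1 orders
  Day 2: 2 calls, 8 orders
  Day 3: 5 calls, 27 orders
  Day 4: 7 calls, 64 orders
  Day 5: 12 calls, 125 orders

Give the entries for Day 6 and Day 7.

19 calls, 216 orders; 31 calls, 343 orders

Calls: each term is the sum of the two before it, so 3, 2, 5, 7, 12 → 19 → 31.
Orders — perfect cubes: 1³, 2³, 3³, …: 1, 8, 27, 64, 125 → 216 → 343.
Putting the parts together: 19 calls, 216 orders and then 31 calls, 343 orders.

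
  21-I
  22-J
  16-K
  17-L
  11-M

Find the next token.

12-N

First component goes 21, 22, 16, 17, 11 → 12 (alternating steps +1, −6, +1, −6, …).
Letter: letters move forward 1 place in the alphabet; I, J, K, L, M → N.
So the next token is 12-N.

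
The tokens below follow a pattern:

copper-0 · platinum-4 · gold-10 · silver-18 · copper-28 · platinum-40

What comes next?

gold-54

Metal goes copper, platinum, gold, silver, copper, platinum → gold (repeats copper → platinum → gold → silver).
Second component goes 0, 4, 10, 18, 28, 40 → 54 (differences are 4, 6, 8, … (increasing by 2 each time)).
Putting it together: gold-54.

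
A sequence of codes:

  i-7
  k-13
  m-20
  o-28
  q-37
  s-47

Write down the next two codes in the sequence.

u-58, w-70

Letter: letters move forward 2 places in the alphabet, so i, k, m, o, q, s → u → w.
Second component: 7, 13, 20, 28, 37, 47 → 58 → 70 (differences are 6, 7, 8, … (increasing by 1 each time)).
So the next two codes are u-58 and w-70.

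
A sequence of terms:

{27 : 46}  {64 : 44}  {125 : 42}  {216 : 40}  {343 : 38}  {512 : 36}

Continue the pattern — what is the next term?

First value goes 27, 64, 125, 216, 343, 512 → 729 (perfect cubes: 3³, 4³, 5³, …).
For the second value, −2 each step: 46, 44, 42, 40, 38, 36 → 34.
So the next term is {729 : 34}.

{729 : 34}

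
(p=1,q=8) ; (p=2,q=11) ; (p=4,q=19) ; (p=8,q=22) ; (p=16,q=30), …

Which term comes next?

(p=32,q=33)

P: 1, 2, 4, 8, 16 → 32 (×2 each step).
Q: 8, 11, 19, 22, 30 → 33 (alternating steps +3, +8, +3, +8, …).
Putting it together: (p=32,q=33).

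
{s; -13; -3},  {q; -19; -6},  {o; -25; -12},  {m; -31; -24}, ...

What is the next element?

{k; -37; -48}

Letter: letters move back 2 places in the alphabet; s, q, o, m → k.
Second component: -13, -19, -25, -31 → -37 (−6 each step).
Third component goes -3, -6, -12, -24 → -48 (×2 each step).
Putting it together: {k; -37; -48}.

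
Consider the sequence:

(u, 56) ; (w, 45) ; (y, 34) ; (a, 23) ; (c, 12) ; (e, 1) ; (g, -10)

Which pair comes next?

For the letter, letters move forward 2 places in the alphabet, wrapping Z→A: u, w, y, a, c, e, g → i.
Second component goes 56, 45, 34, 23, 12, 1, -10 → -21 (−11 each step).
Putting it together: (i, -21).

(i, -21)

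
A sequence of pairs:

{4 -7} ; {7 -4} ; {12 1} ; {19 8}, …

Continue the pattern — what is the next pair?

{28 17}

For the first part, differences are 3, 5, 7, … (increasing by 2 each time): 4, 7, 12, 19 → 28.
Second part: differences are 3, 5, 7, … (increasing by 2 each time), so -7, -4, 1, 8 → 17.
Putting it together: {28 17}.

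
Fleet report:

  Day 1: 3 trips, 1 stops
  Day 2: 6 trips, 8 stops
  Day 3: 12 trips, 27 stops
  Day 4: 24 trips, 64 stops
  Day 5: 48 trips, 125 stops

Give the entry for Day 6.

Trips: 3, 6, 12, 24, 48 → 96 (×2 each step).
Stops: 1, 8, 27, 64, 125 → 216 (perfect cubes: 1³, 2³, 3³, …).
Combining the parts gives 96 trips, 216 stops.

96 trips, 216 stops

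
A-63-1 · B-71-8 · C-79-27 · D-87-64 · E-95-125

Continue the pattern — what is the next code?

F-103-216

Letter: letters move forward 1 place in the alphabet, so A, B, C, D, E → F.
Second component — +8 each step: 63, 71, 79, 87, 95 → 103.
Third component — perfect cubes: 1³, 2³, 3³, …: 1, 8, 27, 64, 125 → 216.
Combining the parts gives F-103-216.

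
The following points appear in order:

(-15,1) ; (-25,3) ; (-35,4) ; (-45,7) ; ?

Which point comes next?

(-55,11)

First value goes -15, -25, -35, -45 → -55 (−10 each step).
Second value — each term is the sum of the two before it: 1, 3, 4, 7 → 11.
Combining the parts gives (-55,11).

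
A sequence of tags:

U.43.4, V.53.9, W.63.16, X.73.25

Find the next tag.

Letter goes U, V, W, X → Y (letters move forward 1 place in the alphabet).
Second component: +10 each step, so 43, 53, 63, 73 → 83.
Third component: 4, 9, 16, 25 → 36 (perfect squares: 2², 3², 4², …).
So the next tag is Y.83.36.

Y.83.36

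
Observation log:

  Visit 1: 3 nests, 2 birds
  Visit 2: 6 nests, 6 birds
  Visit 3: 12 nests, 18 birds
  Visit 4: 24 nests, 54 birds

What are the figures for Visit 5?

48 nests, 162 birds

Nests: ×2 each step, so 3, 6, 12, 24 → 48.
Birds: ×3 each step; 2, 6, 18, 54 → 162.
Putting it together: 48 nests, 162 birds.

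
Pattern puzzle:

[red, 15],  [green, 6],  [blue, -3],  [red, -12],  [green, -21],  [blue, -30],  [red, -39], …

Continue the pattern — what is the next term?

[green, -48]

For the colour, repeats red → green → blue: red, green, blue, red, green, blue, red → green.
Second value: −9 each step; 15, 6, -3, -12, -21, -30, -39 → -48.
So the next term is [green, -48].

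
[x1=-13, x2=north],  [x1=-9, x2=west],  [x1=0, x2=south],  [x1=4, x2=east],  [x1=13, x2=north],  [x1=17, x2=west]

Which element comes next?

[x1=26, x2=south]

X1 goes -13, -9, 0, 4, 13, 17 → 26 (alternating steps +4, +9, +4, +9, …).
X2: repeats north → west → south → east; north, west, south, east, north, west → south.
So the next element is [x1=26, x2=south].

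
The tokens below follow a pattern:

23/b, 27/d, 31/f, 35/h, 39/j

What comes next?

43/l

First component — +4 each step: 23, 27, 31, 35, 39 → 43.
For the letter, letters move forward 2 places in the alphabet: b, d, f, h, j → l.
Combining the parts gives 43/l.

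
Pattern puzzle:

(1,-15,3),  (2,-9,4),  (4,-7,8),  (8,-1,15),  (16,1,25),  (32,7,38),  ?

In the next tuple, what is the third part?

54

Third part goes 3, 4, 8, 15, 25, 38 → 54 (differences are 1, 4, 7, … (increasing by 3 each time)).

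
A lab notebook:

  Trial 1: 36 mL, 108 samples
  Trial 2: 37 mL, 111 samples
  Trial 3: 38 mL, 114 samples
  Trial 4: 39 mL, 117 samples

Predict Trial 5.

ML — +1 each step: 36, 37, 38, 39 → 40.
For the samples, always 3 × the mL: 108, 111, 114, 117 → 120.
Combining the parts gives 40 mL, 120 samples.

40 mL, 120 samples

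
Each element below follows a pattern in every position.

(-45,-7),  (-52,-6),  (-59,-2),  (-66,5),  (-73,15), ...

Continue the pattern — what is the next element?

First entry — −7 each step: -45, -52, -59, -66, -73 → -80.
Second entry — differences are 1, 4, 7, … (increasing by 3 each time): -7, -6, -2, 5, 15 → 28.
Combining the parts gives (-80,28).

(-80,28)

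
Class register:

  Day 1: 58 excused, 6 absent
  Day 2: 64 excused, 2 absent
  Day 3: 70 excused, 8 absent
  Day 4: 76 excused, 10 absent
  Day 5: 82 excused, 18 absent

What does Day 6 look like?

Excused: +6 each step, so 58, 64, 70, 76, 82 → 88.
For the absent, each term is the sum of the two before it: 6, 2, 8, 10, 18 → 28.
Putting it together: 88 excused, 28 absent.

88 excused, 28 absent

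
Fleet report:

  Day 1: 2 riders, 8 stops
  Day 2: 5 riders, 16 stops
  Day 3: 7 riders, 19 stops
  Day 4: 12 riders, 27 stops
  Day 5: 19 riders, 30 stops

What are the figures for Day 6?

31 riders, 38 stops

Riders: each term is the sum of the two before it, so 2, 5, 7, 12, 19 → 31.
Stops: alternating steps +8, +3, +8, +3, …, so 8, 16, 19, 27, 30 → 38.
Combining the parts gives 31 riders, 38 stops.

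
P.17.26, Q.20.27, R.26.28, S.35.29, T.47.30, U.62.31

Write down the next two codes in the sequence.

Letter: P, Q, R, S, T, U → V → W (letters move forward 1 place in the alphabet).
Second component: differences are 3, 6, 9, … (increasing by 3 each time); 17, 20, 26, 35, 47, 62 → 80 → 101.
Third component: +1 each step; 26, 27, 28, 29, 30, 31 → 32 → 33.
Putting the parts together: V.80.32 and then W.101.33.

V.80.32 then W.101.33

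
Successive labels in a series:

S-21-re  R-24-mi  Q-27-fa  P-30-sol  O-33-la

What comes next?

Letter: S, R, Q, P, O → N (letters move back 1 place in the alphabet).
For the second component, +3 each step: 21, 24, 27, 30, 33 → 36.
Note — runs through the solfège scale do→ti: re, mi, fa, sol, la → ti.
Putting it together: N-36-ti.

N-36-ti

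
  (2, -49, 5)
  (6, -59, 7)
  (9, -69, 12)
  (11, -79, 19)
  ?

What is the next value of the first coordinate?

12

First coordinate: 2, 6, 9, 11 → 12 (differences are 4, 3, 2, … (decreasing by 1 each time)).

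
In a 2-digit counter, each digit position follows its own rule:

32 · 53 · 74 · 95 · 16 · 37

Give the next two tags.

First digit: +2 each step, mod 10; 3, 5, 7, 9, 1, 3 → 5 → 7.
Second digit — +1 each step, mod 10: 2, 3, 4, 5, 6, 7 → 8 → 9.
So the next two tags are 58 and 79.

58 then 79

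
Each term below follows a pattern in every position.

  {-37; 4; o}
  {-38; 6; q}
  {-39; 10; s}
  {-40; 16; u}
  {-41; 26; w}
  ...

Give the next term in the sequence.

{-42; 42; y}

First slot — −1 each step: -37, -38, -39, -40, -41 → -42.
Second slot goes 4, 6, 10, 16, 26 → 42 (each term is the sum of the two before it).
For the letter, letters move forward 2 places in the alphabet: o, q, s, u, w → y.
Putting it together: {-42; 42; y}.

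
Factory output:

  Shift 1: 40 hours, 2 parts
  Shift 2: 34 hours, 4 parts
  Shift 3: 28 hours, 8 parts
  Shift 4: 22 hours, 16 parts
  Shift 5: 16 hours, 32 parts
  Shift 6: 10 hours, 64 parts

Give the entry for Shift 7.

4 hours, 128 parts

Hours: 40, 34, 28, 22, 16, 10 → 4 (−6 each step).
For the parts, ×2 each step: 2, 4, 8, 16, 32, 64 → 128.
Putting it together: 4 hours, 128 parts.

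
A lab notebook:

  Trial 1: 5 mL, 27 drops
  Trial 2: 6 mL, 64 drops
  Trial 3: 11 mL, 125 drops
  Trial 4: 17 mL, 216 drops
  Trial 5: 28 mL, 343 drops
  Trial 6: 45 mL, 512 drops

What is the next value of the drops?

729

Drops: perfect cubes: 3³, 4³, 5³, …, so 27, 64, 125, 216, 343, 512 → 729.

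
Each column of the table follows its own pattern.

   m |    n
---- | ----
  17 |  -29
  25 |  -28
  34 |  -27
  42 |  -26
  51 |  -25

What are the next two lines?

59  -24; 68  -23

For the column m, alternating steps +8, +9, +8, +9, …: 17, 25, 34, 42, 51 → 59 → 68.
Column n — +1 each step: -29, -28, -27, -26, -25 → -24 → -23.
Putting the parts together: 59  -24 and then 68  -23.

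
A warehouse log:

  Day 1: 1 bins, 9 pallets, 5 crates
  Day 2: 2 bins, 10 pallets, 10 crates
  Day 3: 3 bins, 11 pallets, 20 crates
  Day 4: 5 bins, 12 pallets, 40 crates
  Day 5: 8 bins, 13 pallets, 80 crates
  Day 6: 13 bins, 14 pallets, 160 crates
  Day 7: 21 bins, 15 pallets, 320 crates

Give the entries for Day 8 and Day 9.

34 bins, 16 pallets, 640 crates; 55 bins, 17 pallets, 1280 crates

Bins goes 1, 2, 3, 5, 8, 13, 21 → 34 → 55 (each term is the sum of the two before it).
Pallets: 9, 10, 11, 12, 13, 14, 15 → 16 → 17 (+1 each step).
Crates: 5, 10, 20, 40, 80, 160, 320 → 640 → 1280 (×2 each step).
So the next two lines are 34 bins, 16 pallets, 640 crates and 55 bins, 17 pallets, 1280 crates.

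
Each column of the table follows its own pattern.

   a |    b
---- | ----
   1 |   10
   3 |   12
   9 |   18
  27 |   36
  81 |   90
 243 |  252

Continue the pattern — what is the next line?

Column a: 1, 3, 9, 27, 81, 243 → 729 (×3 each step).
Column b: 10, 12, 18, 36, 90, 252 → 738 (always 9 more than the column a).
Putting it together: 729  738.

729  738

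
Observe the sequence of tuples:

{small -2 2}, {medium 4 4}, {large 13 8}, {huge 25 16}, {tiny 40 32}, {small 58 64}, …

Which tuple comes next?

Size goes small, medium, large, huge, tiny, small → medium (repeats small → medium → large → huge → tiny).
For the second coordinate, differences are 6, 9, 12, … (increasing by 3 each time): -2, 4, 13, 25, 40, 58 → 79.
For the third coordinate, ×2 each step: 2, 4, 8, 16, 32, 64 → 128.
Putting it together: {medium 79 128}.

{medium 79 128}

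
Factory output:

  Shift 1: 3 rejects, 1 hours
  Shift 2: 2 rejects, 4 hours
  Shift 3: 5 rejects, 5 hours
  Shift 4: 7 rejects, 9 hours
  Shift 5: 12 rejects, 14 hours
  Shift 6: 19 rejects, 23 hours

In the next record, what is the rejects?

For the rejects, each term is the sum of the two before it: 3, 2, 5, 7, 12, 19 → 31.
Hours goes 1, 4, 5, 9, 14, 23 → 37 (each term is the sum of the two before it).

31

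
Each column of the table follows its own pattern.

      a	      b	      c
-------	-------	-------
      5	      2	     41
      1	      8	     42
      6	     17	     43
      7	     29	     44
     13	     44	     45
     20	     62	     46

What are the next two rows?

33  83  47; 53  107  48

Column a: each term is the sum of the two before it; 5, 1, 6, 7, 13, 20 → 33 → 53.
Column b goes 2, 8, 17, 29, 44, 62 → 83 → 107 (differences are 6, 9, 12, … (increasing by 3 each time)).
Column c — +1 each step: 41, 42, 43, 44, 45, 46 → 47 → 48.
Putting the parts together: 33  83  47 and then 53  107  48.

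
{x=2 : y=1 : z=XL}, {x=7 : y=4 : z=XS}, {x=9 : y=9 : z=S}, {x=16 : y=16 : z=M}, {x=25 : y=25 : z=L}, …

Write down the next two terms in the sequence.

X: each term is the sum of the two before it, so 2, 7, 9, 16, 25 → 41 → 66.
Y: perfect squares: 1², 2², 3², …, so 1, 4, 9, 16, 25 → 36 → 49.
Z: XL, XS, S, M, L → XL → XS (runs through clothing sizes XS→XL).
So the next two terms are {x=41 : y=36 : z=XL} and {x=66 : y=49 : z=XS}.

{x=41 : y=36 : z=XL}, {x=66 : y=49 : z=XS}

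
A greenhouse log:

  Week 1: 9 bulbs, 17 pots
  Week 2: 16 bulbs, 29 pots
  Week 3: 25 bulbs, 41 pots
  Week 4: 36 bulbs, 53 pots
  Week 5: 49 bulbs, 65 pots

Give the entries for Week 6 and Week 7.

Bulbs: perfect squares: 3², 4², 5², …; 9, 16, 25, 36, 49 → 64 → 81.
Pots: 17, 29, 41, 53, 65 → 77 → 89 (+12 each step).
So the next two lines are 64 bulbs, 77 pots and 81 bulbs, 89 pots.

64 bulbs, 77 pots; 81 bulbs, 89 pots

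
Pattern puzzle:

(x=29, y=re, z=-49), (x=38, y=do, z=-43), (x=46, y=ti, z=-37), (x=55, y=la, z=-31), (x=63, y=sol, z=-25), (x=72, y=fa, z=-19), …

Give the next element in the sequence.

(x=80, y=mi, z=-13)

X goes 29, 38, 46, 55, 63, 72 → 80 (alternating steps +9, +8, +9, +8, …).
Y: runs backward through the solfège scale do→ti, so re, do, ti, la, sol, fa → mi.
Z: -49, -43, -37, -31, -25, -19 → -13 (+6 each step).
Putting it together: (x=80, y=mi, z=-13).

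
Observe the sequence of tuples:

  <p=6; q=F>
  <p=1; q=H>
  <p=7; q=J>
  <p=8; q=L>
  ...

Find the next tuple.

<p=15; q=N>

P — each term is the sum of the two before it: 6, 1, 7, 8 → 15.
Q — letters move forward 2 places in the alphabet: F, H, J, L → N.
So the next tuple is <p=15; q=N>.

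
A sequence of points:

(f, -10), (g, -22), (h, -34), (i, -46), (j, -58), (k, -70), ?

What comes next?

Letter: f, g, h, i, j, k → l (letters move forward 1 place in the alphabet).
Second component: -10, -22, -34, -46, -58, -70 → -82 (−12 each step).
So the next point is (l, -82).

(l, -82)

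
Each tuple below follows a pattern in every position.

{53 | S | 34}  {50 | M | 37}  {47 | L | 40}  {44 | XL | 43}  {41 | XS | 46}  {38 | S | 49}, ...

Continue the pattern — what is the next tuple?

For the first coordinate, −3 each step: 53, 50, 47, 44, 41, 38 → 35.
Size: repeats S → M → L → XL → XS; S, M, L, XL, XS, S → M.
For the third coordinate, +3 each step: 34, 37, 40, 43, 46, 49 → 52.
Putting it together: {35 | M | 52}.

{35 | M | 52}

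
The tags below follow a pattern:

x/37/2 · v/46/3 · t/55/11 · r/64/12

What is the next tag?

Letter: letters move back 2 places in the alphabet, so x, v, t, r → p.
Second component — +9 each step: 37, 46, 55, 64 → 73.
Third component: alternating steps +1, +8, +1, +8, …; 2, 3, 11, 12 → 20.
Putting it together: p/73/20.

p/73/20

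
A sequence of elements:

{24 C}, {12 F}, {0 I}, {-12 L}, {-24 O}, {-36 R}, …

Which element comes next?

First entry: −12 each step; 24, 12, 0, -12, -24, -36 → -48.
Letter: letters move forward 3 places in the alphabet; C, F, I, L, O, R → U.
Putting it together: {-48 U}.

{-48 U}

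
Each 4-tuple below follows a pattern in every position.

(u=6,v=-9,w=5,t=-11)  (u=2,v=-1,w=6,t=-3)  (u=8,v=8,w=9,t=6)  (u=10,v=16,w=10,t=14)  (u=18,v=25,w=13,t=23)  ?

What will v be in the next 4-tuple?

V: -9, -1, 8, 16, 25 → 33 (alternating steps +8, +9, +8, +9, …).

33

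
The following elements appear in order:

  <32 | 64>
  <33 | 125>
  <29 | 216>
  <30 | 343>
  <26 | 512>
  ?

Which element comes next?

First part — alternating steps +1, −4, +1, −4, …: 32, 33, 29, 30, 26 → 27.
Second part goes 64, 125, 216, 343, 512 → 729 (perfect cubes: 4³, 5³, 6³, …).
Putting it together: <27 | 729>.

<27 | 729>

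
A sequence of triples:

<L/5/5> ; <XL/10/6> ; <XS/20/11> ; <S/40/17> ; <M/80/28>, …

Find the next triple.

<L/160/45>

Size — runs through clothing sizes XS→XL: L, XL, XS, S, M → L.
Second value goes 5, 10, 20, 40, 80 → 160 (×2 each step).
For the third value, each term is the sum of the two before it: 5, 6, 11, 17, 28 → 45.
So the next triple is <L/160/45>.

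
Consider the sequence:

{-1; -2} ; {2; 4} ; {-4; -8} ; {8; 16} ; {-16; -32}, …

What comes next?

First entry: ×(-2) each step, so -1, 2, -4, 8, -16 → 32.
Second entry goes -2, 4, -8, 16, -32 → 64 (always 2 × the first entry).
So the next element is {32; 64}.

{32; 64}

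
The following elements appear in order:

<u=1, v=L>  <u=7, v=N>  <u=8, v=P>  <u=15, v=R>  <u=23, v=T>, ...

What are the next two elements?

<u=38, v=V>, <u=61, v=X>

U — each term is the sum of the two before it: 1, 7, 8, 15, 23 → 38 → 61.
V goes L, N, P, R, T → V → X (letters move forward 2 places in the alphabet).
So the next two elements are <u=38, v=V> and <u=61, v=X>.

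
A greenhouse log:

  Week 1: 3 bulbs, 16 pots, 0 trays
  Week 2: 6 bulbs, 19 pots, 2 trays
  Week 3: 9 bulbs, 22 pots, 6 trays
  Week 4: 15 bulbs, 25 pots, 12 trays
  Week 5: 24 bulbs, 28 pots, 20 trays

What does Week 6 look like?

39 bulbs, 31 pots, 30 trays

Bulbs: each term is the sum of the two before it, so 3, 6, 9, 15, 24 → 39.
Pots goes 16, 19, 22, 25, 28 → 31 (+3 each step).
Trays: differences are 2, 4, 6, … (increasing by 2 each time); 0, 2, 6, 12, 20 → 30.
Combining the parts gives 39 bulbs, 31 pots, 30 trays.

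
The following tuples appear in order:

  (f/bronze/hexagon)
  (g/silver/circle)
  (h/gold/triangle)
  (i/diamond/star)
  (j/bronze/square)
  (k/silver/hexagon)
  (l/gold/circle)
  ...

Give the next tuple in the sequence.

For the letter, letters move forward 1 place in the alphabet: f, g, h, i, j, k, l → m.
Rank: repeats bronze → silver → gold → diamond; bronze, silver, gold, diamond, bronze, silver, gold → diamond.
Shape: hexagon, circle, triangle, star, square, hexagon, circle → triangle (repeats hexagon → circle → triangle → star → square).
So the next tuple is (m/diamond/triangle).

(m/diamond/triangle)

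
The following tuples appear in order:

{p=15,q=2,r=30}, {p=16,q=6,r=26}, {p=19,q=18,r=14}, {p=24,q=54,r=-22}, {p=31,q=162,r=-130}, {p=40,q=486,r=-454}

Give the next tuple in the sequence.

P: differences are 1, 3, 5, … (increasing by 2 each time); 15, 16, 19, 24, 31, 40 → 51.
Q — ×3 each step: 2, 6, 18, 54, 162, 486 → 1458.
For the r, together with the q always sums to 32: 30, 26, 14, -22, -130, -454 → -1426.
Putting it together: {p=51,q=1458,r=-1426}.

{p=51,q=1458,r=-1426}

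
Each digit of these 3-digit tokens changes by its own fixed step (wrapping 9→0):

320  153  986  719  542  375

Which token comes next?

First digit: −2 each step, mod 10; 3, 1, 9, 7, 5, 3 → 1.
Second digit: +3 each step, mod 10, so 2, 5, 8, 1, 4, 7 → 0.
Third digit — +3 each step, mod 10: 0, 3, 6, 9, 2, 5 → 8.
Putting it together: 108.

108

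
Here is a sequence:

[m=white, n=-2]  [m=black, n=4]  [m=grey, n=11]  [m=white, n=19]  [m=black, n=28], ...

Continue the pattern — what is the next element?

[m=grey, n=38]

M: repeats white → black → grey; white, black, grey, white, black → grey.
N — differences are 6, 7, 8, … (increasing by 1 each time): -2, 4, 11, 19, 28 → 38.
Putting it together: [m=grey, n=38].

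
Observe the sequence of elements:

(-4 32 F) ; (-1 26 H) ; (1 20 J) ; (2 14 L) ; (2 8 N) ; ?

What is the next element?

(1 2 P)

First value: differences are 3, 2, 1, … (decreasing by 1 each time), so -4, -1, 1, 2, 2 → 1.
Second value: −6 each step, so 32, 26, 20, 14, 8 → 2.
For the letter, letters move forward 2 places in the alphabet: F, H, J, L, N → P.
Putting it together: (1 2 P).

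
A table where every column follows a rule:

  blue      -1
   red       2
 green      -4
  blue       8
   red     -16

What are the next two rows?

green  32; blue  -64

Colour: blue, red, green, blue, red → green → blue (repeats blue → red → green).
For the second component, ×(-2) each step: -1, 2, -4, 8, -16 → 32 → -64.
Putting the parts together: green  32 and then blue  -64.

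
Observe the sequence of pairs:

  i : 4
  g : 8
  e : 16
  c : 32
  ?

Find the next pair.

a : 64

Letter goes i, g, e, c → a (letters move back 2 places in the alphabet).
Second entry goes 4, 8, 16, 32 → 64 (×2 each step).
Combining the parts gives a : 64.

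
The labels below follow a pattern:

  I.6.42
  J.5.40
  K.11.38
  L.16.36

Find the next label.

Letter goes I, J, K, L → M (letters move forward 1 place in the alphabet).
Second component: each term is the sum of the two before it, so 6, 5, 11, 16 → 27.
Third component — −2 each step: 42, 40, 38, 36 → 34.
So the next label is M.27.34.

M.27.34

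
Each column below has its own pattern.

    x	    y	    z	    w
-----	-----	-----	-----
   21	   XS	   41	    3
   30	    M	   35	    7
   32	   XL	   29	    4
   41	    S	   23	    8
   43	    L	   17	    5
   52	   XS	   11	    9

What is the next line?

54  M  5  6

Column x goes 21, 30, 32, 41, 43, 52 → 54 (alternating steps +9, +2, +9, +2, …).
For the column y, repeats XS → M → XL → S → L: XS, M, XL, S, L, XS → M.
Column z goes 41, 35, 29, 23, 17, 11 → 5 (−6 each step).
Column w: 3, 7, 4, 8, 5, 9 → 6 (alternating steps +4, −3, +4, −3, …).
So the next line is 54  M  5  6.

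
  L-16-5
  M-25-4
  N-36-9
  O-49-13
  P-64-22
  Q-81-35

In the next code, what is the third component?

57

Third component: each term is the sum of the two before it, so 5, 4, 9, 13, 22, 35 → 57.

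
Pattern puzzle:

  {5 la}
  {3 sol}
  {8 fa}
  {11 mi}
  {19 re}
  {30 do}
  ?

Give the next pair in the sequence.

For the first component, each term is the sum of the two before it: 5, 3, 8, 11, 19, 30 → 49.
Note: la, sol, fa, mi, re, do → ti (runs backward through the solfège scale do→ti).
Putting it together: {49 ti}.

{49 ti}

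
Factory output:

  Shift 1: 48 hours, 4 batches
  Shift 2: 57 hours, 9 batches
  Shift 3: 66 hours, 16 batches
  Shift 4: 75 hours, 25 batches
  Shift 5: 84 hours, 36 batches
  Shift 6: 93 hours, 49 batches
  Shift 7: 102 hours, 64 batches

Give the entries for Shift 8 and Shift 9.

111 hours, 81 batches; 120 hours, 100 batches

Hours: +9 each step, so 48, 57, 66, 75, 84, 93, 102 → 111 → 120.
Batches — perfect squares: 2², 3², 4², …: 4, 9, 16, 25, 36, 49, 64 → 81 → 100.
So the next two records are 111 hours, 81 batches and 120 hours, 100 batches.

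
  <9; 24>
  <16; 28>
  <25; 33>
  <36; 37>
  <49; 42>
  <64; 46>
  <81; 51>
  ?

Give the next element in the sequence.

<100; 55>

First slot — perfect squares: 3², 4², 5², …: 9, 16, 25, 36, 49, 64, 81 → 100.
Second slot — alternating steps +4, +5, +4, +5, …: 24, 28, 33, 37, 42, 46, 51 → 55.
So the next element is <100; 55>.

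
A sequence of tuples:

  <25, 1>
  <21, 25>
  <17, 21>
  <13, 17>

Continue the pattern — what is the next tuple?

<9, 13>

First component: −4 each step; 25, 21, 17, 13 → 9.
Second component: always the previous value of the first component, so 1, 25, 21, 17 → 13.
Putting it together: <9, 13>.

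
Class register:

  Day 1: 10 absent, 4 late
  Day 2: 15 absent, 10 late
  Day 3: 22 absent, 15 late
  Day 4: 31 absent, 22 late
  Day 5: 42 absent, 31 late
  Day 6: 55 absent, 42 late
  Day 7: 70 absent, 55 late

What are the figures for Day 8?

87 absent, 70 late

Absent goes 10, 15, 22, 31, 42, 55, 70 → 87 (differences are 5, 7, 9, … (increasing by 2 each time)).
Late: always the previous value of the absent, so 4, 10, 15, 22, 31, 42, 55 → 70.
Combining the parts gives 87 absent, 70 late.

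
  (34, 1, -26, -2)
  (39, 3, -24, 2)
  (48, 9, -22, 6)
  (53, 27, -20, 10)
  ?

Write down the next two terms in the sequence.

First value — alternating steps +5, +9, +5, +9, …: 34, 39, 48, 53 → 62 → 67.
Second value goes 1, 3, 9, 27 → 81 → 243 (×3 each step).
Third value: +2 each step; -26, -24, -22, -20 → -18 → -16.
For the fourth value, +4 each step: -2, 2, 6, 10 → 14 → 18.
Putting the parts together: (62, 81, -18, 14) and then (67, 243, -16, 18).

(62, 81, -18, 14), (67, 243, -16, 18)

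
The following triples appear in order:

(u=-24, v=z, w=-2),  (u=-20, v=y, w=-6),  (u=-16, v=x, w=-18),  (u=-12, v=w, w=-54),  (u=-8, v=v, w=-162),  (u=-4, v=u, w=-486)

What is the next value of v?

V: letters move back 1 place in the alphabet; z, y, x, w, v, u → t.

t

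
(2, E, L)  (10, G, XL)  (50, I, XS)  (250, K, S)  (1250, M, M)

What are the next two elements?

First value goes 2, 10, 50, 250, 1250 → 6250 → 31250 (×5 each step).
Letter: E, G, I, K, M → O → Q (letters move forward 2 places in the alphabet).
Size — runs through clothing sizes XS→XL: L, XL, XS, S, M → L → XL.
Putting the parts together: (6250, O, L) and then (31250, Q, XL).

(6250, O, L), (31250, Q, XL)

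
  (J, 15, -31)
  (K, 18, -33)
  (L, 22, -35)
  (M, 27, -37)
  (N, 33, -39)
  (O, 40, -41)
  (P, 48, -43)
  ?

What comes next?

For the letter, letters move forward 1 place in the alphabet: J, K, L, M, N, O, P → Q.
Second part: differences are 3, 4, 5, … (increasing by 1 each time), so 15, 18, 22, 27, 33, 40, 48 → 57.
Third part goes -31, -33, -35, -37, -39, -41, -43 → -45 (−2 each step).
Combining the parts gives (Q, 57, -45).

(Q, 57, -45)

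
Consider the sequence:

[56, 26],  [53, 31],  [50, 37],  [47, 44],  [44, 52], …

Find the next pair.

[41, 61]

First entry: −3 each step, so 56, 53, 50, 47, 44 → 41.
Second entry — differences are 5, 6, 7, … (increasing by 1 each time): 26, 31, 37, 44, 52 → 61.
Putting it together: [41, 61].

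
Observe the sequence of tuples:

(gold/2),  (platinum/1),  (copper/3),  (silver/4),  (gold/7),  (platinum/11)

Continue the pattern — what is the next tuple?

For the metal, repeats gold → platinum → copper → silver: gold, platinum, copper, silver, gold, platinum → copper.
Second entry: each term is the sum of the two before it; 2, 1, 3, 4, 7, 11 → 18.
Putting it together: (copper/18).

(copper/18)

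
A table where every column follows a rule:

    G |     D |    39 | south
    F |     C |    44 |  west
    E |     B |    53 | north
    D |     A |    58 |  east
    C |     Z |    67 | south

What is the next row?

B  Y  72  west

First letter: letters move back 1 place in the alphabet; G, F, E, D, C → B.
Second letter — letters move back 1 place in the alphabet, wrapping A→Z: D, C, B, A, Z → Y.
Third component: 39, 44, 53, 58, 67 → 72 (alternating steps +5, +9, +5, +9, …).
For the direction, repeats south → west → north → east: south, west, north, east, south → west.
Putting it together: B  Y  72  west.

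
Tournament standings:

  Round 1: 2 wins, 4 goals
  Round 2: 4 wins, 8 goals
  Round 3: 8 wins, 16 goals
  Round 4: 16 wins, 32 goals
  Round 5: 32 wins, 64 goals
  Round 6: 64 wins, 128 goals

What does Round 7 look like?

128 wins, 256 goals

Wins: 2, 4, 8, 16, 32, 64 → 128 (×2 each step).
Goals goes 4, 8, 16, 32, 64, 128 → 256 (always 2 × the wins).
Putting it together: 128 wins, 256 goals.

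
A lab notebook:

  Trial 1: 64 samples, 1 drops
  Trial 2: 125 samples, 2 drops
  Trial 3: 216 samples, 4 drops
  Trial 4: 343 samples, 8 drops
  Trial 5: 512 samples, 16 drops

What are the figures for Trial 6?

Samples goes 64, 125, 216, 343, 512 → 729 (perfect cubes: 4³, 5³, 6³, …).
Drops: ×2 each step, so 1, 2, 4, 8, 16 → 32.
So the next record is 729 samples, 32 drops.

729 samples, 32 drops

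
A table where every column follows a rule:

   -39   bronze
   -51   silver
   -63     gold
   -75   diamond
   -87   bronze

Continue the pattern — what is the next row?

First component: −12 each step, so -39, -51, -63, -75, -87 → -99.
Rank: repeats bronze → silver → gold → diamond; bronze, silver, gold, diamond, bronze → silver.
Putting it together: -99  silver.

-99  silver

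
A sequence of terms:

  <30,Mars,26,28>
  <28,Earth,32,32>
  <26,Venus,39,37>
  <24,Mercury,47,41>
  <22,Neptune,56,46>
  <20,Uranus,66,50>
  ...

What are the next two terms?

First entry — −2 each step: 30, 28, 26, 24, 22, 20 → 18 → 16.
Planet: Mars, Earth, Venus, Mercury, Neptune, Uranus → Saturn → Jupiter (runs backward through the planets Mercury→Neptune).
Third entry: differences are 6, 7, 8, … (increasing by 1 each time); 26, 32, 39, 47, 56, 66 → 77 → 89.
Fourth entry goes 28, 32, 37, 41, 46, 50 → 55 → 59 (alternating steps +4, +5, +4, +5, …).
Putting the parts together: <18,Saturn,77,55> and then <16,Jupiter,89,59>.

<18,Saturn,77,55>, <16,Jupiter,89,59>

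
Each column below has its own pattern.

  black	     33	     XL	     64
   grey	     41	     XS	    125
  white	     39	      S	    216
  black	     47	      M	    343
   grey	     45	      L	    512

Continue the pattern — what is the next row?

Shade: repeats black → grey → white; black, grey, white, black, grey → white.
Second component: alternating steps +8, −2, +8, −2, …, so 33, 41, 39, 47, 45 → 53.
Size: runs through clothing sizes XS→XL; XL, XS, S, M, L → XL.
Fourth component: perfect cubes: 4³, 5³, 6³, …, so 64, 125, 216, 343, 512 → 729.
Combining the parts gives white  53  XL  729.

white  53  XL  729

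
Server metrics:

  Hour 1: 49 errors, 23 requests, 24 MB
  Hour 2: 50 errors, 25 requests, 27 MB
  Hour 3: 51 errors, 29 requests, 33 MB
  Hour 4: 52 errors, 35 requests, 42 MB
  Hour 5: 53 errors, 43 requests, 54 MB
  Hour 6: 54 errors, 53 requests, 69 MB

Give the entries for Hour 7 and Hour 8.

Errors: +1 each step, so 49, 50, 51, 52, 53, 54 → 55 → 56.
For the requests, differences are 2, 4, 6, … (increasing by 2 each time): 23, 25, 29, 35, 43, 53 → 65 → 79.
For the MB, differences are 3, 6, 9, … (increasing by 3 each time): 24, 27, 33, 42, 54, 69 → 87 → 108.
So the next two records are 55 errors, 65 requests, 87 MB and 56 errors, 79 requests, 108 MB.

55 errors, 65 requests, 87 MB; 56 errors, 79 requests, 108 MB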